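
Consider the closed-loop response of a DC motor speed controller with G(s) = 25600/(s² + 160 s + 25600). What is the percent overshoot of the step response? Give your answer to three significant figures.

%OS ≈ 16.3%

ω_n = √25600 = 160 rad/s; ζ = 160/(2·160) = 0.500.
Overshoot: exp(−π·0.500/√(1−0.500²)) = 0.163, i.e. 16.3%.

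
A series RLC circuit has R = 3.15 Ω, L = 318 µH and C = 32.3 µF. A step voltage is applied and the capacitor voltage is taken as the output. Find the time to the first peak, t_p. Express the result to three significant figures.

For a series RLC circuit (capacitor voltage as output), ω_n = 1/√(LC) = 1/√(318 µH · 32.3 µF) = 9870 rad/s.
ζ = (R/2)·√(C/L) = (3.15/2)·√(32.3 µF/318 µH) = 0.502.
The damped frequency ω_d = ω_n√(1−ζ²) = 8530 rad/s. t_p = π/ω_d = 0.000368 s.

t_p ≈ 0.000368 s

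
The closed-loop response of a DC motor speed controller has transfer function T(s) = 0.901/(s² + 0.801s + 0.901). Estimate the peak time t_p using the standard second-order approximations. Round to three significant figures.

ω_n = √0.901 = 0.949 rad/s; ζ = 0.801/(2·0.949) = 0.422.
The damped frequency ω_d = ω_n√(1−ζ²) = 0.861 rad/s. Then t_p = π/ω_d = 3.65 s.

t_p ≈ 3.65 s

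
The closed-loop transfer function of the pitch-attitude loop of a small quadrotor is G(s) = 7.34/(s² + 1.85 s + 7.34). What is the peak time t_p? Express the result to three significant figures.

Matching coefficients with s² + 2ζω_n s + ω_n² gives ω_n² = 7.34 ⇒ ω_n = 2.71 rad/s, and ζ = 1.85/(2ω_n) = 0.341.
The damped frequency ω_d = ω_n√(1−ζ²) = 2.55 rad/s. Then t_p = π/ω_d = 1.23 s.

t_p ≈ 1.23 s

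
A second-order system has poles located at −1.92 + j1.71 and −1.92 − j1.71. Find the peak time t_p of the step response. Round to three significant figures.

t_p ≈ 1.84 s

t_p = π/ω_d with ω_d = 1.71 (the imaginary part), so t_p = 1.84 s.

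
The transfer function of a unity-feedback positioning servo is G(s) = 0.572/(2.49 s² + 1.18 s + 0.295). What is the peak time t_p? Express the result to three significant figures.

Dividing through by 2.49: denominator becomes s² + 0.4739 s + 0.1185.
So ω_n = √0.1185 = 0.344 rad/s and ζ = 0.4739/(2·0.344) = 0.688.
ω_d = 0.344·√(1 − 0.688²) = 0.250 rad/s. t_p = π/ω_d = 12.6 s.

t_p ≈ 12.6 s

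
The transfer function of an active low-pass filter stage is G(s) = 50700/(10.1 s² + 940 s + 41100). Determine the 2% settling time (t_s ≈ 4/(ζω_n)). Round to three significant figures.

Dividing through by 10.1: denominator becomes s² + 93.07 s + 4069.
So ω_n = √4069 = 63.8 rad/s and ζ = 93.07/(2·63.8) = 0.729.
t_s ≈ 4/(ζω_n) = 0.0860 s.

t_s ≈ 0.0860 s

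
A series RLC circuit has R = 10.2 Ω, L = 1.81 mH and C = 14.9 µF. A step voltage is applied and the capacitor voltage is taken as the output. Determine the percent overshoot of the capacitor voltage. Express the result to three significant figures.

For a series RLC circuit (capacitor voltage as output), ω_n = 1/√(LC) = 1/√(1.81 mH · 14.9 µF) = 6090 rad/s.
ζ = (R/2)·√(C/L) = (10.2/2)·√(14.9 µF/1.81 mH) = 0.463.
%OS = 100·exp(−πζ/√(1−ζ²)) = 19.4%.

%OS ≈ 19.4%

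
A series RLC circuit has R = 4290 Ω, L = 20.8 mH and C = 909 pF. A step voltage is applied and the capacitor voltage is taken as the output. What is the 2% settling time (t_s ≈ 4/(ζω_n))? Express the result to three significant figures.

For a series RLC circuit (capacitor voltage as output), ω_n = 1/√(LC) = 1/√(20.8 mH · 909 pF) = 230000 rad/s.
ζ = (R/2)·√(C/L) = (4290/2)·√(909 pF/20.8 mH) = 0.448.
t_s ≈ 4/(ζω_n) = 0.0000388 s.

t_s ≈ 0.0000388 s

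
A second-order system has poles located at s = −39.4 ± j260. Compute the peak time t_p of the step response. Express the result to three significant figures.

t_p ≈ 0.0121 s

t_p = π/ω_d with ω_d = 260 (the imaginary part), so t_p = 0.0121 s.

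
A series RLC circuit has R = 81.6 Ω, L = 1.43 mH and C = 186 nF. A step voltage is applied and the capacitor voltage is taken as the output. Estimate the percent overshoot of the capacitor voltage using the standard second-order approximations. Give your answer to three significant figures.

For a series RLC circuit (capacitor voltage as output), ω_n = 1/√(LC) = 1/√(1.43 mH · 186 nF) = 61300 rad/s.
ζ = (R/2)·√(C/L) = (81.6/2)·√(186 nF/1.43 mH) = 0.465.
Overshoot: exp(−π·0.465/√(1−0.465²)) = 0.192, i.e. 19.2%.

%OS ≈ 19.2%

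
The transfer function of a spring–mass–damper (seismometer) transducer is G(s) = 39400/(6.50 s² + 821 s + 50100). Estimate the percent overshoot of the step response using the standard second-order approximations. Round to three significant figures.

Dividing through by 6.50: denominator becomes s² + 126.3 s + 7708.
So ω_n = √7708 = 87.8 rad/s and ζ = 126.3/(2·87.8) = 0.719.
Overshoot: exp(−π·0.719/√(1−0.719²)) = 0.0386, i.e. 3.86%.

%OS ≈ 3.86%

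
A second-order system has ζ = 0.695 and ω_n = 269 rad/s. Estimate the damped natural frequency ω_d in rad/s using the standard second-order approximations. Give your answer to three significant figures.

ω_d = ω_n√(1−ζ²) = 269·√0.517 = 193 rad/s.

ω_d ≈ 193 rad/s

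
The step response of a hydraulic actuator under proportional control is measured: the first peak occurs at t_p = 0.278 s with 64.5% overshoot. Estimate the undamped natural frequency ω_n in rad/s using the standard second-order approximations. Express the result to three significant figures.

ω_n ≈ 11.4 rad/s

ζ from %OS: ζ = |ln 0.645|/√(π²+ln²0.645) = 0.138.
t_p = π/ω_d ⇒ ω_d = 11.3 rad/s; then ω_n = ω_d/√(1−ζ²) = 11.4 rad/s.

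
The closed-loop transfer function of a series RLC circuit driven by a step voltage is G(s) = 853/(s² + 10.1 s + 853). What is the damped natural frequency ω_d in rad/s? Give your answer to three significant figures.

ω_d ≈ 28.8 rad/s

Comparing the denominator to s² + 2ζω_n s + ω_n²: ω_n = √853 = 29.2 rad/s, and 2ζω_n = 10.1 so ζ = 10.1/(2·29.2) = 0.173.
ω_d = ω_n√(1−ζ²) = 28.8 rad/s.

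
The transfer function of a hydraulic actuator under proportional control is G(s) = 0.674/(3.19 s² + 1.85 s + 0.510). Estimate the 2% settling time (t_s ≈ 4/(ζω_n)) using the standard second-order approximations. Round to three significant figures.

t_s ≈ 13.8 s

Dividing through by 3.19: denominator becomes s² + 0.5799 s + 0.1599.
So ω_n = √0.1599 = 0.400 rad/s and ζ = 0.5799/(2·0.400) = 0.725.
t_s ≈ 4/(ζω_n) = 13.8 s.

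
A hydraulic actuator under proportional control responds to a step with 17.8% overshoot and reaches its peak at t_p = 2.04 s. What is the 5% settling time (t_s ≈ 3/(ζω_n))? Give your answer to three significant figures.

t_s ≈ 3.55 s

ζ from %OS: ζ = |ln 0.178|/√(π²+ln²0.178) = 0.482.
t_p = π/ω_d ⇒ ω_d = 1.54 rad/s; then ω_n = ω_d/√(1−ζ²) = 1.76 rad/s.
t_s ≈ 3/(ζω_n) = 3/(0.482·1.76) = 3.55 s.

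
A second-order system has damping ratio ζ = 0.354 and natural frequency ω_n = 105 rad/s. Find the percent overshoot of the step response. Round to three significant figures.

For an underdamped second-order system, %OS = 100·exp(−πζ/√(1−ζ²)).
πζ/√(1−ζ²) = π·0.354/√(1−0.125) = 1.189, so %OS = 100·e^(−1.189) = 30.4%.

%OS ≈ 30.4%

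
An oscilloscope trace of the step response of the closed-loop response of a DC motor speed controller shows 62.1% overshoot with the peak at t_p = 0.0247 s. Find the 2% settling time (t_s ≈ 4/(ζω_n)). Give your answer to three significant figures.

t_s ≈ 0.207 s

ζ from %OS: ζ = |ln 0.621|/√(π²+ln²0.621) = 0.150.
From t_p = π/ω_d, ω_d = π/0.0247 = 127 rad/s, so ω_n = ω_d/√(1−ζ²) = 129 rad/s.
t_s ≈ 4/(ζω_n) = 4/(0.150·129) = 0.207 s.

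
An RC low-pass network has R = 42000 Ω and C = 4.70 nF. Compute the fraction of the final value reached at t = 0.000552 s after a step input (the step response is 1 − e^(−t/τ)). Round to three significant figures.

y/y_∞ ≈ 0.939

τ = RC = 42000 × 4.70 nF = 0.000197 s.
y(t)/y_∞ = 1 − e^(−t/τ) = 1 − e^(−0.000552/0.000197) = 1 − e^(−2.80) = 0.939.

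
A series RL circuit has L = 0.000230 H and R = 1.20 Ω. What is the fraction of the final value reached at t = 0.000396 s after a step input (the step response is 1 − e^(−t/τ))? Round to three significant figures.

y/y_∞ ≈ 0.873

τ = L/R = 0.000230/1.20 = 0.000192 s.
y(t)/y_∞ = 1 − e^(−t/τ) = 1 − e^(−0.000396/0.000192) = 1 − e^(−2.07) = 0.873.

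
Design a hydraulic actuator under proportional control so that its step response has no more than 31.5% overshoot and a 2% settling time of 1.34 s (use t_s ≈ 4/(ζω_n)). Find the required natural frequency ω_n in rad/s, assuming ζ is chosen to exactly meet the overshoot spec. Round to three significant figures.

Inverting the overshoot relation: ζ = |ln 0.315|/√(π² + ln²0.315) = 0.345.
Then ω_n = 4/(ζ t_s) = 4/(0.345 × 1.34) = 8.65 rad/s.

ω_n ≈ 8.65 rad/s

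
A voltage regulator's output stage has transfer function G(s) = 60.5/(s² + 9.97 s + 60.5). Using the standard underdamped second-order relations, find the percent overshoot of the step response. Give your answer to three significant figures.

%OS ≈ 7.26%

Matching coefficients with s² + 2ζω_n s + ω_n² gives ω_n² = 60.5 ⇒ ω_n = 7.78 rad/s, and ζ = 9.97/(2ω_n) = 0.641.
%OS = 100 e^{−πζ/√(1−ζ²)} with ζ = 0.641 gives 7.26%.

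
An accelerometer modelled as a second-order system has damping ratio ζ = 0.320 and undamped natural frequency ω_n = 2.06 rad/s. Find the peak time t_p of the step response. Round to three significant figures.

t_p ≈ 1.61 s

The damped frequency is ω_d = ω_n√(1−ζ²) = 2.06·√(1−0.102) = 1.95 rad/s.
Peak time t_p = π/ω_d = π/1.95 = 1.61 s.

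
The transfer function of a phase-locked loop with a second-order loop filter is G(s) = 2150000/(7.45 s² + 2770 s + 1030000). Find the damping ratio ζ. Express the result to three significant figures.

ζ ≈ 0.500

Dividing through by 7.45: denominator becomes s² + 371.8 s + 138300.
So ω_n = √138300 = 372 rad/s and ζ = 371.8/(2·372) = 0.500.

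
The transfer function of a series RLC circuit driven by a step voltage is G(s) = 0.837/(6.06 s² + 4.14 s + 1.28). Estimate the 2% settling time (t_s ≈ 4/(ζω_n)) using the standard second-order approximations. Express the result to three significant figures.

Dividing through by 6.06: denominator becomes s² + 0.6832 s + 0.2112.
So ω_n = √0.2112 = 0.460 rad/s and ζ = 0.6832/(2·0.460) = 0.743.
t_s ≈ 4/(ζω_n) = 11.7 s.

t_s ≈ 11.7 s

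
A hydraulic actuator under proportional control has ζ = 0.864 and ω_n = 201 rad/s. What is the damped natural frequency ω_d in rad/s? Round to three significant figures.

ω_d = ω_n√(1−ζ²) = 201·√0.254 = 101 rad/s.

ω_d ≈ 101 rad/s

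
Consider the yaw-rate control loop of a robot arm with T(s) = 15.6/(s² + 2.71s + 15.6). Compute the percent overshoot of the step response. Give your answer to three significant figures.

%OS ≈ 31.7%

ω_n = √15.6 = 3.95 rad/s; ζ = 2.71/(2·3.95) = 0.343.
%OS = 100 e^{−πζ/√(1−ζ²)} with ζ = 0.343 gives 31.7%.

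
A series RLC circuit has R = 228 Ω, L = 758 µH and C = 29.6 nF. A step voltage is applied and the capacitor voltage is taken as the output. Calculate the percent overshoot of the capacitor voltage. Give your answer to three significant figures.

For a series RLC circuit (capacitor voltage as output), ω_n = 1/√(LC) = 1/√(758 µH · 29.6 nF) = 211000 rad/s.
ζ = (R/2)·√(C/L) = (228/2)·√(29.6 nF/758 µH) = 0.712.
%OS = 100 e^{−πζ/√(1−ζ²)} with ζ = 0.712 gives 4.12%.

%OS ≈ 4.12%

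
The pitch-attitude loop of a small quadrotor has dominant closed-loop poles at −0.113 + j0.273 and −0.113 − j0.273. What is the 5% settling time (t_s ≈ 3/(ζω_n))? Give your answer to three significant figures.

t_s ≈ 26.5 s

For poles at −σ ± jω_d, ζω_n = σ = 0.113, so t_s ≈ 3/σ = 26.5 s.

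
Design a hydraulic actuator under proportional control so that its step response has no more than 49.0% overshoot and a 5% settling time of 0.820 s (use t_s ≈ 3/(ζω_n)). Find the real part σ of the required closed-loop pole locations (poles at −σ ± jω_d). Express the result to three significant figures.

σ ≈ 3.66

The settling-time spec alone fixes σ = ζω_n = 3/t_s = 3/0.820 = 3.66.
(Overshoot then fixes ζ = 0.221 and hence ω_d = σ·√(1−ζ²)/ζ = 16.1 rad/s.)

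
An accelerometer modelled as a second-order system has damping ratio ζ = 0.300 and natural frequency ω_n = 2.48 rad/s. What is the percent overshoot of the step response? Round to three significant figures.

%OS ≈ 37.2%

For an underdamped second-order system, %OS = 100·exp(−πζ/√(1−ζ²)).
πζ/√(1−ζ²) = π·0.300/√(1−0.0900) = 0.9880, so %OS = 100·e^(−0.9880) = 37.2%.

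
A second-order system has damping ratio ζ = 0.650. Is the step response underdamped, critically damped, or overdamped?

underdamped

Since ζ = 0.650 < 1, the system is underdamped.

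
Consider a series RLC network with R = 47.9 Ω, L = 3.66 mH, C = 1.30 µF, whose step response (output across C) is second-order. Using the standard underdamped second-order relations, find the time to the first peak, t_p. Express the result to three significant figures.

t_p ≈ 0.000243 s

For a series RLC circuit (capacitor voltage as output), ω_n = 1/√(LC) = 1/√(3.66 mH · 1.30 µF) = 14500 rad/s.
ζ = (R/2)·√(C/L) = (47.9/2)·√(1.30 µF/3.66 mH) = 0.451.
The damped frequency ω_d = ω_n√(1−ζ²) = 12900 rad/s. t_p = π/ω_d = 0.000243 s.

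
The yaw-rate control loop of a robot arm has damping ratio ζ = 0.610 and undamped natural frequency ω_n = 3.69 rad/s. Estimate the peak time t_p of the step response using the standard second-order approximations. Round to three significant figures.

The damped frequency is ω_d = ω_n√(1−ζ²) = 3.69·√(1−0.372) = 2.92 rad/s.
Peak time t_p = π/ω_d = π/2.92 = 1.07 s.

t_p ≈ 1.07 s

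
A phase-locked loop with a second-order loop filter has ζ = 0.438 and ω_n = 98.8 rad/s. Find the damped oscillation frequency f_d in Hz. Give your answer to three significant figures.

ω_d = ω_n√(1−ζ²) = 98.8·√0.808 = 88.8 rad/s.
f_d = ω_d/(2π) = 14.1 Hz.

f_d ≈ 14.1 Hz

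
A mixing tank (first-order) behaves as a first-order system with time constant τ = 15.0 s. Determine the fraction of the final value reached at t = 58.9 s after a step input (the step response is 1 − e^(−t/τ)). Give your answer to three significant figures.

y/y_∞ ≈ 0.980

y(t)/y_∞ = 1 − e^(−t/τ) = 1 − e^(−58.9/15.0) = 1 − e^(−3.93) = 0.980.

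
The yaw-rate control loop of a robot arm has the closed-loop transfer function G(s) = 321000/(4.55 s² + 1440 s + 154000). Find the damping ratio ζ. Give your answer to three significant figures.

ζ ≈ 0.860

Dividing through by 4.55: denominator becomes s² + 316.5 s + 33850.
So ω_n = √33850 = 184 rad/s and ζ = 316.5/(2·184) = 0.860.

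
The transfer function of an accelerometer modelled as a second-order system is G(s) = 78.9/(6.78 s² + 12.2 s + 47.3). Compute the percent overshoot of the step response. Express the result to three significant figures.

%OS ≈ 32.0%

Dividing through by 6.78: denominator becomes s² + 1.799 s + 6.976.
So ω_n = √6.976 = 2.64 rad/s and ζ = 1.799/(2·2.64) = 0.341.
%OS = 100·exp(−πζ/√(1−ζ²)) = 32.0%.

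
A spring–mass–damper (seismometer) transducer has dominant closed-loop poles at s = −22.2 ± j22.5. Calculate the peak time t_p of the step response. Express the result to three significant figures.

t_p ≈ 0.140 s

t_p = π/ω_d with ω_d = 22.5 (the imaginary part), so t_p = 0.140 s.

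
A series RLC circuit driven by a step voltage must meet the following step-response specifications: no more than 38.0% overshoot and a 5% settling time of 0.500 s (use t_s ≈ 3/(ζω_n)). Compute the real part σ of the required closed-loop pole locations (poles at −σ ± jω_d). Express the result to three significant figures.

σ ≈ 6.00

The settling-time spec alone fixes σ = ζω_n = 3/t_s = 3/0.500 = 6.00.
(Overshoot then fixes ζ = 0.294 and hence ω_d = σ·√(1−ζ²)/ζ = 19.5 rad/s.)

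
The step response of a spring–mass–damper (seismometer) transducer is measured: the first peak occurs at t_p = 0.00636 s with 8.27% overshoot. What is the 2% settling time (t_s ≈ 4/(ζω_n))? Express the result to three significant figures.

The overshoot fixes ζ = −ln(OS)/√(π²+ln²(OS)) = 0.622.
t_p = π/ω_d ⇒ ω_d = 494 rad/s; then ω_n = ω_d/√(1−ζ²) = 631 rad/s.
t_s ≈ 4/(ζω_n) = 4/(0.622·631) = 0.0102 s.

t_s ≈ 0.0102 s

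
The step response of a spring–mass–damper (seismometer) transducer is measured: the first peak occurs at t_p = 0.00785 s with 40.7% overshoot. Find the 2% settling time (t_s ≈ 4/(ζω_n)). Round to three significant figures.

t_s ≈ 0.0349 s

The overshoot fixes ζ = −ln(OS)/√(π²+ln²(OS)) = 0.275.
From t_p = π/ω_d, ω_d = π/0.00785 = 400 rad/s, so ω_n = ω_d/√(1−ζ²) = 416 rad/s.
t_s ≈ 4/(ζω_n) = 4/(0.275·416) = 0.0349 s.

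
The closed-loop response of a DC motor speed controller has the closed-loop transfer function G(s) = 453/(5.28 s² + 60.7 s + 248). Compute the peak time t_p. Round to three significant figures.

Dividing through by 5.28: denominator becomes s² + 11.50 s + 46.97.
So ω_n = √46.97 = 6.85 rad/s and ζ = 11.50/(2·6.85) = 0.839.
The damped frequency ω_d = ω_n√(1−ζ²) = 3.73 rad/s. t_p = π/ω_d = 0.842 s.

t_p ≈ 0.842 s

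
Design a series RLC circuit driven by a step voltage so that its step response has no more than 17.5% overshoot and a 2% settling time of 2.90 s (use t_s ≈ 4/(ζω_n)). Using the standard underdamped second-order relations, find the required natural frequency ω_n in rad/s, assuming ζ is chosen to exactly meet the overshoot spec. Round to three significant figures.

ω_n ≈ 2.84 rad/s

ζ = −ln(OS)/√(π² + (ln OS)²). With OS = 0.175, ln OS = −1.743 and ζ = 1.743/3.593 = 0.485.
From t_s ≈ 4/(ζω_n): ω_n = 4/(ζ·t_s) = 4/(0.485·2.90) = 2.84 rad/s.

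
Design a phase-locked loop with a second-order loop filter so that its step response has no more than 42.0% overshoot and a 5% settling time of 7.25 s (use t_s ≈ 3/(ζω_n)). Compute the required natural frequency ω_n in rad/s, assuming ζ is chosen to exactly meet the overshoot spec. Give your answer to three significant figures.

From %OS = 100·exp(−πζ/√(1−ζ²)), invert to get ζ = −ln(OS)/√(π² + ln²(OS)) with OS = 0.420.
−ln 0.420 = 0.8675, so ζ = 0.8675/√(π² + 0.7526) = 0.266.
Then ω_n = 3/(ζ t_s) = 3/(0.266 × 7.25) = 1.55 rad/s.

ω_n ≈ 1.55 rad/s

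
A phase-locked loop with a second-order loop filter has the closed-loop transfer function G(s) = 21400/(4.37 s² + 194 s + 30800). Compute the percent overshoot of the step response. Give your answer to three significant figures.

%OS ≈ 42.3%

Dividing through by 4.37: denominator becomes s² + 44.39 s + 7048.
So ω_n = √7048 = 84.0 rad/s and ζ = 44.39/(2·84.0) = 0.264.
%OS = 100 e^{−πζ/√(1−ζ²)} with ζ = 0.264 gives 42.3%.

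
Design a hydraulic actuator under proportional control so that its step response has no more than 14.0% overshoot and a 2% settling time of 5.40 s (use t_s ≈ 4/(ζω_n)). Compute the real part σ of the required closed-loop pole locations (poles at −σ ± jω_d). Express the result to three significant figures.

The settling-time spec alone fixes σ = ζω_n = 4/t_s = 4/5.40 = 0.741.
(Overshoot then fixes ζ = 0.531 and hence ω_d = σ·√(1−ζ²)/ζ = 1.18 rad/s.)

σ ≈ 0.741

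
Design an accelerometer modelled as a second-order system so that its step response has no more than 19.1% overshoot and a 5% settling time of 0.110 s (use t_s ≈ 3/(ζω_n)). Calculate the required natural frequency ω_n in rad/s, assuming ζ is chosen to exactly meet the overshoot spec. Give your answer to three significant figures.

ω_n ≈ 58.5 rad/s

Inverting the overshoot relation: ζ = |ln 0.191|/√(π² + ln²0.191) = 0.466.
Then ω_n = 3/(ζ t_s) = 3/(0.466 × 0.110) = 58.5 rad/s.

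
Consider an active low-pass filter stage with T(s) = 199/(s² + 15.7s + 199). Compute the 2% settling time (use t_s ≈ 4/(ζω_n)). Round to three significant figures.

Matching coefficients with s² + 2ζω_n s + ω_n² gives ω_n² = 199 ⇒ ω_n = 14.1 rad/s, and ζ = 15.7/(2ω_n) = 0.556.
t_s ≈ 4/(ζω_n) = 4/(0.556·14.1) = 0.510 s.

t_s ≈ 0.510 s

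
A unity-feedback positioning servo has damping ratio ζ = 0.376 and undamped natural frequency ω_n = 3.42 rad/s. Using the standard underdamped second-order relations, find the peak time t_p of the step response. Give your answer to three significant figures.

The damped frequency is ω_d = ω_n√(1−ζ²) = 3.42·√(1−0.141) = 3.17 rad/s.
Peak time t_p = π/ω_d = π/3.17 = 0.991 s.

t_p ≈ 0.991 s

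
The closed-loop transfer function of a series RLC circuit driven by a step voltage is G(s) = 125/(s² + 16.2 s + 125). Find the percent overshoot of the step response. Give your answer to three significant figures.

%OS ≈ 3.68%

Comparing the denominator to s² + 2ζω_n s + ω_n²: ω_n = √125 = 11.2 rad/s, and 2ζω_n = 16.2 so ζ = 16.2/(2·11.2) = 0.724.
Overshoot: exp(−π·0.724/√(1−0.724²)) = 0.0368, i.e. 3.68%.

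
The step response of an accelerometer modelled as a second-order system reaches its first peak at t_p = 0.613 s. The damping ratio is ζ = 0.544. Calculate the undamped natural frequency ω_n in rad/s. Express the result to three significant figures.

Peak time t_p = π/ω_d, so ω_d = π/t_p = π/0.613 = 5.12 rad/s.
ω_n = ω_d/√(1−ζ²) = 5.12/√0.704 = 6.11 rad/s.

ω_n ≈ 6.11 rad/s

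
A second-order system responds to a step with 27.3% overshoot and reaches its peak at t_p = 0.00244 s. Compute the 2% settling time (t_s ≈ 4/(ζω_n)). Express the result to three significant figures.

The overshoot fixes ζ = −ln(OS)/√(π²+ln²(OS)) = 0.382.
From t_p = π/ω_d, ω_d = π/0.00244 = 1290 rad/s, so ω_n = ω_d/√(1−ζ²) = 1390 rad/s.
t_s ≈ 4/(ζω_n) = 4/(0.382·1390) = 0.00752 s.

t_s ≈ 0.00752 s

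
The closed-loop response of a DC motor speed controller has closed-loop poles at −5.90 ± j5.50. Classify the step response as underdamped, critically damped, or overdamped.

Since the poles form a complex-conjugate pair with nonzero imaginary part, the response is underdamped.

underdamped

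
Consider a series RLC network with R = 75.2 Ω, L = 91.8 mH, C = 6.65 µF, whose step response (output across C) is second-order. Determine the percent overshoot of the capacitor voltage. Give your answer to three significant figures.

For a series RLC circuit (capacitor voltage as output), ω_n = 1/√(LC) = 1/√(91.8 mH · 6.65 µF) = 1280 rad/s.
ζ = (R/2)·√(C/L) = (75.2/2)·√(6.65 µF/91.8 mH) = 0.320.
Overshoot: exp(−π·0.320/√(1−0.320²)) = 0.346, i.e. 34.6%.

%OS ≈ 34.6%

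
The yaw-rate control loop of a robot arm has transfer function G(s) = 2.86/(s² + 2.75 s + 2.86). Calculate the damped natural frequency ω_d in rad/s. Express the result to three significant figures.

ω_n = √2.86 = 1.69 rad/s; ζ = 2.75/(2·1.69) = 0.813.
ω_d = ω_n√(1−ζ²) = 0.985 rad/s.

ω_d ≈ 0.985 rad/s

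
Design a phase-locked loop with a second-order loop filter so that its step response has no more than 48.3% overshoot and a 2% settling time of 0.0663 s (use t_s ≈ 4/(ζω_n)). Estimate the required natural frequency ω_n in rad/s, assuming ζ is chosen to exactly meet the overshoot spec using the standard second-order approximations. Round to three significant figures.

ω_n ≈ 267 rad/s

ζ = −ln(OS)/√(π² + (ln OS)²). With OS = 0.483, ln OS = −0.7277 and ζ = 0.7277/3.225 = 0.226.
From t_s ≈ 4/(ζω_n): ω_n = 4/(ζ·t_s) = 4/(0.226·0.0663) = 267 rad/s.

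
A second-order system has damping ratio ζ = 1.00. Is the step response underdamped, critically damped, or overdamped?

Since ζ = 1, the system is critically damped.

critically damped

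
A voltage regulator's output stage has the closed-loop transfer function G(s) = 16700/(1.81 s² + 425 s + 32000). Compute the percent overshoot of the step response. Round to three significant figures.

%OS ≈ 0.271%

Dividing through by 1.81: denominator becomes s² + 234.8 s + 17680.
So ω_n = √17680 = 133 rad/s and ζ = 234.8/(2·133) = 0.883.
%OS = 100 e^{−πζ/√(1−ζ²)} with ζ = 0.883 gives 0.271%.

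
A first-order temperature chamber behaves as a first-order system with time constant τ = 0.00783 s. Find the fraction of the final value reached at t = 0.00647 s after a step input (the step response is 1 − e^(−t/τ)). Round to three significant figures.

y(t)/y_∞ = 1 − e^(−t/τ) = 1 − e^(−0.00647/0.00783) = 1 − e^(−0.826) = 0.562.

y/y_∞ ≈ 0.562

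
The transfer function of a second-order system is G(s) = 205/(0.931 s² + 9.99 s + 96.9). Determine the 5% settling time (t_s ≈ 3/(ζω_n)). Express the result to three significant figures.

Dividing through by 0.931: denominator becomes s² + 10.73 s + 104.1.
So ω_n = √104.1 = 10.2 rad/s and ζ = 10.73/(2·10.2) = 0.526.
t_s ≈ 3/(ζω_n) = 0.559 s.

t_s ≈ 0.559 s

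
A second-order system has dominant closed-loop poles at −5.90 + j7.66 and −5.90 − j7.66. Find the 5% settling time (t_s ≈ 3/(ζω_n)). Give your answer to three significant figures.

For poles at −σ ± jω_d, ζω_n = σ = 5.90, so t_s ≈ 3/σ = 0.508 s.

t_s ≈ 0.508 s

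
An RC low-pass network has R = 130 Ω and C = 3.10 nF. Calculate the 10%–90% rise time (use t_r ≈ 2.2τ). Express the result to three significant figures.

τ = RC = 130 × 3.10 nF = 0.000000403 s.
t_r ≈ 2.2τ = 0.000000887 s.

t_r ≈ 0.000000887 s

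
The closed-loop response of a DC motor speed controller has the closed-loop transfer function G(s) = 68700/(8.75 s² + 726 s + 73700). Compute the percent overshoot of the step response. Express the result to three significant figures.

Dividing through by 8.75: denominator becomes s² + 82.97 s + 8423.
So ω_n = √8423 = 91.8 rad/s and ζ = 82.97/(2·91.8) = 0.452.
%OS = 100 e^{−πζ/√(1−ζ²)} with ζ = 0.452 gives 20.4%.

%OS ≈ 20.4%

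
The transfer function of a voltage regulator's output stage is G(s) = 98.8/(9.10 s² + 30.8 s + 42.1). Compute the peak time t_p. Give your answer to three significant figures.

Dividing through by 9.10: denominator becomes s² + 3.385 s + 4.626.
So ω_n = √4.626 = 2.15 rad/s and ζ = 3.385/(2·2.15) = 0.787.
ω_d = 2.15·√(1 − 0.787²) = 1.33 rad/s. t_p = π/ω_d = 2.37 s.

t_p ≈ 2.37 s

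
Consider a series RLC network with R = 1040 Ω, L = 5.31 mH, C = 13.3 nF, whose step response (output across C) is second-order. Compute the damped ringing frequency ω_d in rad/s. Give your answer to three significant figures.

ω_d ≈ 67600 rad/s

For a series RLC circuit (capacitor voltage as output), ω_n = 1/√(LC) = 1/√(5.31 mH · 13.3 nF) = 119000 rad/s.
ζ = (R/2)·√(C/L) = (1040/2)·√(13.3 nF/5.31 mH) = 0.823.
The damped frequency ω_d = ω_n√(1−ζ²) = 67600 rad/s.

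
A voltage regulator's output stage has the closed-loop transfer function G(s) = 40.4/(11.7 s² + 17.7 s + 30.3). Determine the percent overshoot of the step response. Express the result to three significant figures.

%OS ≈ 18.8%

Dividing through by 11.7: denominator becomes s² + 1.513 s + 2.590.
So ω_n = √2.590 = 1.61 rad/s and ζ = 1.513/(2·1.61) = 0.470.
%OS = 100·exp(−πζ/√(1−ζ²)) = 18.8%.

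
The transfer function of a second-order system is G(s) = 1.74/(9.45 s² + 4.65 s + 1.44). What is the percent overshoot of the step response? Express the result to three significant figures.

Dividing through by 9.45: denominator becomes s² + 0.4921 s + 0.1524.
So ω_n = √0.1524 = 0.390 rad/s and ζ = 0.4921/(2·0.390) = 0.630.
%OS = 100·exp(−πζ/√(1−ζ²)) = 7.81%.

%OS ≈ 7.81%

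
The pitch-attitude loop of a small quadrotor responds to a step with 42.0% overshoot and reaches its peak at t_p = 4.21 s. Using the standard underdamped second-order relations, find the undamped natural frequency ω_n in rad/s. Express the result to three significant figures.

ω_n ≈ 0.774 rad/s

The overshoot fixes ζ = −ln(OS)/√(π²+ln²(OS)) = 0.266.
t_p = π/ω_d ⇒ ω_d = 0.746 rad/s; then ω_n = ω_d/√(1−ζ²) = 0.774 rad/s.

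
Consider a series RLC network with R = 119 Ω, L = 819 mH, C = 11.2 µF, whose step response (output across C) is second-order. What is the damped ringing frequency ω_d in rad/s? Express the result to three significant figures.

ω_d ≈ 322 rad/s

For a series RLC circuit (capacitor voltage as output), ω_n = 1/√(LC) = 1/√(819 mH · 11.2 µF) = 330 rad/s.
ζ = (R/2)·√(C/L) = (119/2)·√(11.2 µF/819 mH) = 0.220.
ω_d = ω_n√(1−ζ²) = 322 rad/s.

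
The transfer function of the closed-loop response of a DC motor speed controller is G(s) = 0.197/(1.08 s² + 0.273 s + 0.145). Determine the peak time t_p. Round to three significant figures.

Dividing through by 1.08: denominator becomes s² + 0.2528 s + 0.1343.
So ω_n = √0.1343 = 0.366 rad/s and ζ = 0.2528/(2·0.366) = 0.345.
The damped frequency ω_d = ω_n√(1−ζ²) = 0.344 rad/s. t_p = π/ω_d = 9.13 s.

t_p ≈ 9.13 s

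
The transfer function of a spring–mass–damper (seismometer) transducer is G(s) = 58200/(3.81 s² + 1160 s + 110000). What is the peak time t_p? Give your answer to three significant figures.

t_p ≈ 0.0416 s

Dividing through by 3.81: denominator becomes s² + 304.5 s + 28870.
So ω_n = √28870 = 170 rad/s and ζ = 304.5/(2·170) = 0.896.
ω_d = 170·√(1 − 0.896²) = 75.5 rad/s. t_p = π/ω_d = 0.0416 s.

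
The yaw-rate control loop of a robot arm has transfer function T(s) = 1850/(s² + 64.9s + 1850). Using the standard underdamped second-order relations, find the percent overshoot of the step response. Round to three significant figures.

%OS ≈ 2.70%

Comparing the denominator to s² + 2ζω_n s + ω_n²: ω_n = √1850 = 43.0 rad/s, and 2ζω_n = 64.9 so ζ = 64.9/(2·43.0) = 0.754.
%OS = 100·exp(−πζ/√(1−ζ²)) = 2.70%.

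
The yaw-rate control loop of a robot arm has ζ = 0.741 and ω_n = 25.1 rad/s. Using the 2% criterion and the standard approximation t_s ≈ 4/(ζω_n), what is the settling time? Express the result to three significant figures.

t_s ≈ 4/(ζω_n) = 4/(0.741 × 25.1) = 0.215 s.

t_s ≈ 0.215 s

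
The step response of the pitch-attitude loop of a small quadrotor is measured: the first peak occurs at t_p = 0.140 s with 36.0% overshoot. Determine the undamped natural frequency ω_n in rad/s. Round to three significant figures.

ω_n ≈ 23.6 rad/s

From the overshoot, ζ = −ln(OS)/√(π²+ln²(OS)) = 0.309.
From t_p = π/ω_d, ω_d = π/0.140 = 22.4 rad/s, so ω_n = ω_d/√(1−ζ²) = 23.6 rad/s.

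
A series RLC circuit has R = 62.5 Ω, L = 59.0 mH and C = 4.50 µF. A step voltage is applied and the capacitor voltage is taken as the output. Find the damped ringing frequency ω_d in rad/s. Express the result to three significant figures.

ω_d ≈ 1870 rad/s

For a series RLC circuit (capacitor voltage as output), ω_n = 1/√(LC) = 1/√(59.0 mH · 4.50 µF) = 1940 rad/s.
ζ = (R/2)·√(C/L) = (62.5/2)·√(4.50 µF/59.0 mH) = 0.273.
ω_d = 1940·√(1 − 0.273²) = 1870 rad/s.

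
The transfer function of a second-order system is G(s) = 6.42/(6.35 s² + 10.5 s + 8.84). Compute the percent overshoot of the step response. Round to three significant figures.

%OS ≈ 4.57%

Dividing through by 6.35: denominator becomes s² + 1.654 s + 1.392.
So ω_n = √1.392 = 1.18 rad/s and ζ = 1.654/(2·1.18) = 0.701.
Overshoot: exp(−π·0.701/√(1−0.701²)) = 0.0457, i.e. 4.57%.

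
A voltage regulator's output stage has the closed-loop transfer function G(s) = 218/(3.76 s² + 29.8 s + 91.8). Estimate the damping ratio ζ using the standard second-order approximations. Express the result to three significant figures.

ζ ≈ 0.802

Dividing through by 3.76: denominator becomes s² + 7.926 s + 24.41.
So ω_n = √24.41 = 4.94 rad/s and ζ = 7.926/(2·4.94) = 0.802.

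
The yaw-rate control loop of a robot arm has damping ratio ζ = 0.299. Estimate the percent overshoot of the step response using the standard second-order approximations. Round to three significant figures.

For an underdamped second-order system, %OS = 100·exp(−πζ/√(1−ζ²)).
πζ/√(1−ζ²) = π·0.299/√(1−0.0894) = 0.9844, so %OS = 100·e^(−0.9844) = 37.4%.

%OS ≈ 37.4%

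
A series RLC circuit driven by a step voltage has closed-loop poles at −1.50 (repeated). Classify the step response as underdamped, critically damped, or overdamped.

Since there is a repeated negative-real pole, the response is critically damped.

critically damped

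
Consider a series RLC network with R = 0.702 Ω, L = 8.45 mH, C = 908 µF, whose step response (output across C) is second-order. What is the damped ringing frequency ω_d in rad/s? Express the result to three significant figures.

For a series RLC circuit (capacitor voltage as output), ω_n = 1/√(LC) = 1/√(8.45 mH · 908 µF) = 361 rad/s.
ζ = (R/2)·√(C/L) = (0.702/2)·√(908 µF/8.45 mH) = 0.115.
ω_d = 361·√(1 − 0.115²) = 359 rad/s.

ω_d ≈ 359 rad/s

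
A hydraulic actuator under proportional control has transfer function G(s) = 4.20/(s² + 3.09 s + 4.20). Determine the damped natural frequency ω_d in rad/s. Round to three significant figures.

ω_d ≈ 1.35 rad/s

Matching coefficients with s² + 2ζω_n s + ω_n² gives ω_n² = 4.20 ⇒ ω_n = 2.05 rad/s, and ζ = 3.09/(2ω_n) = 0.754.
ω_d = ω_n√(1−ζ²) = 1.35 rad/s.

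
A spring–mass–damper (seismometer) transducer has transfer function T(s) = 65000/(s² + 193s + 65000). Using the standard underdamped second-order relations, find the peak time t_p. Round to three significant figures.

ω_n = √65000 = 255 rad/s; ζ = 193/(2·255) = 0.379.
ω_d = 255·√(1 − 0.379²) = 236 rad/s. Then t_p = π/ω_d = 0.0133 s.

t_p ≈ 0.0133 s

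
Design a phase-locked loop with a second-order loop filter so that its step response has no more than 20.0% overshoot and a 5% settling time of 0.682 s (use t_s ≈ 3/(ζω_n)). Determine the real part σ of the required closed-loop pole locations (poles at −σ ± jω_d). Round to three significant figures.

The settling-time spec alone fixes σ = ζω_n = 3/t_s = 3/0.682 = 4.40.
(Overshoot then fixes ζ = 0.456 and hence ω_d = σ·√(1−ζ²)/ζ = 8.59 rad/s.)

σ ≈ 4.40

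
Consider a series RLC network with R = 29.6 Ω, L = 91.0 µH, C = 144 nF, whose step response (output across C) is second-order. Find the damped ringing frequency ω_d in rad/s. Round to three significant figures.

For a series RLC circuit (capacitor voltage as output), ω_n = 1/√(LC) = 1/√(91.0 µH · 144 nF) = 276000 rad/s.
ζ = (R/2)·√(C/L) = (29.6/2)·√(144 nF/91.0 µH) = 0.589.
ω_d = ω_n√(1−ζ²) = 223000 rad/s.

ω_d ≈ 223000 rad/s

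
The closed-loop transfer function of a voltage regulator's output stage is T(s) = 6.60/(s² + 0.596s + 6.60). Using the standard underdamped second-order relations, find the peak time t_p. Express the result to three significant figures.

t_p ≈ 1.23 s

ω_n = √6.60 = 2.57 rad/s; ζ = 0.596/(2·2.57) = 0.116.
The damped frequency ω_d = ω_n√(1−ζ²) = 2.55 rad/s. Then t_p = π/ω_d = 1.23 s.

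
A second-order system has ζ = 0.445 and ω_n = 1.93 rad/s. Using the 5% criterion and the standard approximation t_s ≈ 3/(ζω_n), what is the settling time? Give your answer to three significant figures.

t_s ≈ 3.49 s

t_s ≈ 3/(ζω_n) = 3/(0.445 × 1.93) = 3.49 s.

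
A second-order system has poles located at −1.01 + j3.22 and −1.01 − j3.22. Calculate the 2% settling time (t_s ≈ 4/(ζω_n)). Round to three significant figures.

t_s ≈ 3.96 s

For poles at −σ ± jω_d, ζω_n = σ = 1.01, so t_s ≈ 4/σ = 3.96 s.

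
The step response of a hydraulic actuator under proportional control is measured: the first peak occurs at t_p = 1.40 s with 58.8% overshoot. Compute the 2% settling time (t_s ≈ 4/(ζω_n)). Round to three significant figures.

t_s ≈ 10.5 s

The overshoot fixes ζ = −ln(OS)/√(π²+ln²(OS)) = 0.167.
t_p = π/ω_d ⇒ ω_d = 2.24 rad/s; then ω_n = ω_d/√(1−ζ²) = 2.28 rad/s.
t_s ≈ 4/(ζω_n) = 4/(0.167·2.28) = 10.5 s.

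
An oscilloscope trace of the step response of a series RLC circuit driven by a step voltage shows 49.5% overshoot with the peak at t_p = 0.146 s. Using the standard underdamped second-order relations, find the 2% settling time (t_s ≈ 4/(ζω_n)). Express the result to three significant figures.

The overshoot fixes ζ = −ln(OS)/√(π²+ln²(OS)) = 0.218.
t_p = π/ω_d ⇒ ω_d = 21.5 rad/s; then ω_n = ω_d/√(1−ζ²) = 22.1 rad/s.
t_s ≈ 4/(ζω_n) = 4/(0.218·22.1) = 0.830 s.

t_s ≈ 0.830 s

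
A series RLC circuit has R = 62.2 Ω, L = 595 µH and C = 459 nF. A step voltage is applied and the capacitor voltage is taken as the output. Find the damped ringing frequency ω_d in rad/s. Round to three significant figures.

ω_d ≈ 30500 rad/s

For a series RLC circuit (capacitor voltage as output), ω_n = 1/√(LC) = 1/√(595 µH · 459 nF) = 60500 rad/s.
ζ = (R/2)·√(C/L) = (62.2/2)·√(459 nF/595 µH) = 0.864.
ω_d = 60500·√(1 − 0.864²) = 30500 rad/s.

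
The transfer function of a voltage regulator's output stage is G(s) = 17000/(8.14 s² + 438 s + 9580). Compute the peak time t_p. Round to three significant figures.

Dividing through by 8.14: denominator becomes s² + 53.81 s + 1177.
So ω_n = √1177 = 34.3 rad/s and ζ = 53.81/(2·34.3) = 0.784.
ω_d = ω_n√(1−ζ²) = 21.3 rad/s. t_p = π/ω_d = 0.148 s.

t_p ≈ 0.148 s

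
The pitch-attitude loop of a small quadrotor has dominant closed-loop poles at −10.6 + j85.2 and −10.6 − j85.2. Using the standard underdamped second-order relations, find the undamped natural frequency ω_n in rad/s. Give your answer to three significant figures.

ω_n ≈ 85.9 rad/s

With σ = 10.6, ω_d = 85.2: ω_n = √(σ²+ω_d²) = 85.9 rad/s, ζ = σ/ω_n = 0.123.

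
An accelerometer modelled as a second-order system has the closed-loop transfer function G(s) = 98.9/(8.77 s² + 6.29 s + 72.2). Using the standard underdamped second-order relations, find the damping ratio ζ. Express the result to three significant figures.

ζ ≈ 0.125

Dividing through by 8.77: denominator becomes s² + 0.7172 s + 8.233.
So ω_n = √8.233 = 2.87 rad/s and ζ = 0.7172/(2·2.87) = 0.125.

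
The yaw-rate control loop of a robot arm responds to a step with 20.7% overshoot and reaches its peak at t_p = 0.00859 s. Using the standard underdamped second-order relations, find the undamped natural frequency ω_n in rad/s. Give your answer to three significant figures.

ζ from %OS: ζ = |ln 0.207|/√(π²+ln²0.207) = 0.448.
From t_p = π/ω_d, ω_d = π/0.00859 = 366 rad/s, so ω_n = ω_d/√(1−ζ²) = 409 rad/s.

ω_n ≈ 409 rad/s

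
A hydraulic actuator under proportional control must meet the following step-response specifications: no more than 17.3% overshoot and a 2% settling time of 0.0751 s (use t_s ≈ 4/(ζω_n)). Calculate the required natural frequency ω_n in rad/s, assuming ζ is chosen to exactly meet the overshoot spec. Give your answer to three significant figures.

Inverting the overshoot relation: ζ = |ln 0.173|/√(π² + ln²0.173) = 0.488.
From t_s ≈ 4/(ζω_n): ω_n = 4/(ζ·t_s) = 4/(0.488·0.0751) = 109 rad/s.

ω_n ≈ 109 rad/s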